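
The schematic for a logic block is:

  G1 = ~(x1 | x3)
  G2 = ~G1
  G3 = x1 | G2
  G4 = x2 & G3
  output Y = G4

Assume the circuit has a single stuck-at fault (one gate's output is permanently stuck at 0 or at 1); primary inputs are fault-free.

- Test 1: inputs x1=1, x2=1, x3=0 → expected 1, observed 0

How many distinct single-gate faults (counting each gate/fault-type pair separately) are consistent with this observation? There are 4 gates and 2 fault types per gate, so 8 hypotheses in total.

Fault-free: G1=0, G2=1, G3=1, G4=1 → 1. Observed 0.
  G1 stuck-at-0: output 1 ✗
  G1 stuck-at-1: output 1 ✗
  G2 stuck-at-0: output 1 ✗
  G2 stuck-at-1: output 1 ✗
  G3 stuck-at-0: output 0 ✓
  G3 stuck-at-1: output 1 ✗
  G4 stuck-at-0: output 0 ✓
  G4 stuck-at-1: output 1 ✗
Consistent faults: {G3 stuck-at-0, G4 stuck-at-0} — 2 in all.

2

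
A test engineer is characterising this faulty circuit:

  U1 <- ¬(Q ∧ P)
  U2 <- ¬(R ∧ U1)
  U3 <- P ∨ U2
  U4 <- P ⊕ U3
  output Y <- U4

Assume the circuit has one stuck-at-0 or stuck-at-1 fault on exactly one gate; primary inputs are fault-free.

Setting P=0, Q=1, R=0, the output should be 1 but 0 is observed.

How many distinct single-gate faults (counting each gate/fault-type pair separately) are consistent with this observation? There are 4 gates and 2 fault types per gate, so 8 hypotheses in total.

3

Fault-free: U1=1, U2=1, U3=1, U4=1 → 1. Observed 0.
  U1 stuck-at-0: output 1 ✗
  U1 stuck-at-1: output 1 ✗
  U2 stuck-at-0: output 0 ✓
  U2 stuck-at-1: output 1 ✗
  U3 stuck-at-0: output 0 ✓
  U3 stuck-at-1: output 1 ✗
  U4 stuck-at-0: output 0 ✓
  U4 stuck-at-1: output 1 ✗
Consistent faults: {U2 stuck-at-0, U3 stuck-at-0, U4 stuck-at-0} — 3 in all.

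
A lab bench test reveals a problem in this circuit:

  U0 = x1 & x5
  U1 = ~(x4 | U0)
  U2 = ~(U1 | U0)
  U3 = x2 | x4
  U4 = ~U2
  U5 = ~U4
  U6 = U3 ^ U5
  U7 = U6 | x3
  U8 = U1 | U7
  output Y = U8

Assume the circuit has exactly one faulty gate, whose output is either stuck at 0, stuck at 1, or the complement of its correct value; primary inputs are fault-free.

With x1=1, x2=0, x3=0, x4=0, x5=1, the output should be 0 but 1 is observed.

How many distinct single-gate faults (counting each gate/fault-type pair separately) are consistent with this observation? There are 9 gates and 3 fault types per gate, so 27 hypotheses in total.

18

Fault-free: U0=1, U1=0, U2=0, U3=0, U4=1, U5=0, U6=0, U7=0, U8=0 → 0. Observed 1.
  U0: stuck-at-0, inverted output ✓; others ✗
  U1: stuck-at-1, inverted output ✓; others ✗
  U2: stuck-at-1, inverted output ✓; others ✗
  U3: stuck-at-1, inverted output ✓; others ✗
  U4: stuck-at-0, inverted output ✓; others ✗
  U5: stuck-at-1, inverted output ✓; others ✗
  U6: stuck-at-1, inverted output ✓; others ✗
  U7: stuck-at-1, inverted output ✓; others ✗
  U8: stuck-at-1, inverted output ✓; others ✗
Consistent faults: {U0 stuck-at-0, U0 inverted output, U1 stuck-at-1, U1 inverted output, U2 stuck-at-1, U2 inverted output, U3 stuck-at-1, U3 inverted output, U4 stuck-at-0, U4 inverted output, U5 stuck-at-1, U5 inverted output, U6 stuck-at-1, U6 inverted output, U7 stuck-at-1, U7 inverted output, U8 stuck-at-1, U8 inverted output} — 18 in all.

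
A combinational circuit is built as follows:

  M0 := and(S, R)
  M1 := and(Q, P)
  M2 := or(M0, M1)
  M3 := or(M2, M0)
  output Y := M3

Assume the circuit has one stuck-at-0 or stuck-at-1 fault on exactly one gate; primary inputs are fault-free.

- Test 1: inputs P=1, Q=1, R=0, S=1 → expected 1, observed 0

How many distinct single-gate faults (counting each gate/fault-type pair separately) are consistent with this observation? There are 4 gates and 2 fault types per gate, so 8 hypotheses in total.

3

Fault-free: M0=0, M1=1, M2=1, M3=1 → 1. Observed 0.
  M0 stuck-at-0: output 1 ✗
  M0 stuck-at-1: output 1 ✗
  M1 stuck-at-0: output 0 ✓
  M1 stuck-at-1: output 1 ✗
  M2 stuck-at-0: output 0 ✓
  M2 stuck-at-1: output 1 ✗
  M3 stuck-at-0: output 0 ✓
  M3 stuck-at-1: output 1 ✗
Consistent faults: {M1 stuck-at-0, M2 stuck-at-0, M3 stuck-at-0} — 3 in all.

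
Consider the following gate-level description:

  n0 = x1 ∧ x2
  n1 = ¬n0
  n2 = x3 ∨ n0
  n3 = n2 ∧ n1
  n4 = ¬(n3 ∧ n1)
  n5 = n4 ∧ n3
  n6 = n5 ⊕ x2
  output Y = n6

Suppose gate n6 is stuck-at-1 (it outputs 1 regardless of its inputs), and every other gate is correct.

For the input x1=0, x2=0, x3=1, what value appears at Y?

Propagate with n6 forced: n0=0, n1=1, n2=1, n3=1, n4=0, n5=0, n6=1 [stuck-at-1].
So Y = 1. (Without the fault it would be 0.)

1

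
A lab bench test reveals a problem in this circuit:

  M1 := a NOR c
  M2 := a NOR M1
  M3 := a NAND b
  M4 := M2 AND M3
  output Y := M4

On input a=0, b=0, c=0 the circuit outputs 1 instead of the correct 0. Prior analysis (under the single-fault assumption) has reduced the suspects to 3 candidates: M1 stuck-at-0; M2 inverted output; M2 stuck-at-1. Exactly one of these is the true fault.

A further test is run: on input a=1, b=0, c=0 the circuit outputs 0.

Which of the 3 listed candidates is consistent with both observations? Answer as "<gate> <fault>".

M1 stuck-at-0

Evaluate each candidate on input a=1, b=0, c=0:
  M1 stuck-at-0: M1=0 [stuck-at-0], M2=0, M3=1, M4=0 → 0 — matches
  M2 inverted output: M1=0, M2=1 [inverted output], M3=1, M4=1 → 1 — eliminated
  M2 stuck-at-1: M1=0, M2=1 [stuck-at-1], M3=1, M4=1 → 1 — eliminated
Only M1 stuck-at-0 reproduces the observed 0.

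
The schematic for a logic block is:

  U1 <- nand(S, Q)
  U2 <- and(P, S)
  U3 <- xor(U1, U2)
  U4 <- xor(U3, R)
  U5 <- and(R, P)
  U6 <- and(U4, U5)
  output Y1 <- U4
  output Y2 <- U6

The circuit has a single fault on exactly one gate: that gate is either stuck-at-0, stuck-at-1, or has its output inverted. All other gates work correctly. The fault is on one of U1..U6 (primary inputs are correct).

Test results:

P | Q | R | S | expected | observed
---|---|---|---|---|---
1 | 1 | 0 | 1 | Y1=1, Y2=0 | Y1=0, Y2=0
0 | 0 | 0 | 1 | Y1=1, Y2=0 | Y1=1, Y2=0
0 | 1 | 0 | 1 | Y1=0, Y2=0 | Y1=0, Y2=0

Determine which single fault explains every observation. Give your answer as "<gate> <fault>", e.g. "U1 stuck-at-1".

U2 stuck-at-0

Fault-free values for test 1 (P=1, Q=1, R=0, S=1): U1=0, U2=1, U3=1, U4=1, U5=0, U6=0, giving Y1=1, Y2=0. Observed Y1=0, Y2=0.
Test 1: faults giving observed Y1=0, Y2=0 are {U1 stuck-at-1, U1 inverted output, U2 stuck-at-0, U2 inverted output, U3 stuck-at-0, U3 inverted output, U4 stuck-at-0, U4 inverted output}.
Test 2 (P=0, Q=0, R=0, S=1): fault-free U1=1, U2=0, U3=1, U4=1, U5=0, U6=0 → Y1=1, Y2=0; observed Y1=1, Y2=0. Eliminates U1 inverted output, U2 inverted output, U3 stuck-at-0, U3 inverted output, U4 stuck-at-0, U4 inverted output.
Test 3 (P=0, Q=1, R=0, S=1): fault-free U1=0, U2=0, U3=0, U4=0, U5=0, U6=0 → Y1=0, Y2=0; observed Y1=0, Y2=0. Eliminates U1 stuck-at-1.
Only U2 stuck-at-0 is consistent with every test.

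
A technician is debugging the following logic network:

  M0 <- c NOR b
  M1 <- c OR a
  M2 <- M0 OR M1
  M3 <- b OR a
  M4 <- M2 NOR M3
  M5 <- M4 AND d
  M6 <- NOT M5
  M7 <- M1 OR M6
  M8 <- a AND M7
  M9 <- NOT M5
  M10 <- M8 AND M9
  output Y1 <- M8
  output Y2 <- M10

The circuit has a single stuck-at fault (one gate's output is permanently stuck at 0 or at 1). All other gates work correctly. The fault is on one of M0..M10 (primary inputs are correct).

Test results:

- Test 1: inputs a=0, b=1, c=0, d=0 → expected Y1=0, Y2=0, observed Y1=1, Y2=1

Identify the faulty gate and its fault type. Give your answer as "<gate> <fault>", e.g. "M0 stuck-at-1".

Fault-free values for test 1 (a=0, b=1, c=0, d=0): M0=0, M1=0, M2=0, M3=1, M4=0, M5=0, M6=1, M7=1, M8=0, M9=1, M10=0, giving Y1=0, Y2=0. Observed Y1=1, Y2=1.
Test 1: faults giving observed Y1=1, Y2=1 are {M8 stuck-at-1}.
Only M8 stuck-at-1 is consistent with every test.

M8 stuck-at-1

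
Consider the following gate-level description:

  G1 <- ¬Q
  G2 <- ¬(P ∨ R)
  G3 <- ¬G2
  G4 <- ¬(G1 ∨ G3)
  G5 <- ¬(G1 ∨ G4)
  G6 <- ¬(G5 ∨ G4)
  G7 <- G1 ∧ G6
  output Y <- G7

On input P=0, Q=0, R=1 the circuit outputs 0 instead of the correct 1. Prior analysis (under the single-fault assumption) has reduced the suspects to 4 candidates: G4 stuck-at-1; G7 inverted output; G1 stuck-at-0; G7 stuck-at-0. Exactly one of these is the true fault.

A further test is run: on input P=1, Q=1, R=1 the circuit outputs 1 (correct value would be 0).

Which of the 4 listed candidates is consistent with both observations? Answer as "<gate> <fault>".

Evaluate each candidate on input P=1, Q=1, R=1:
  G4 stuck-at-1: G1=0, G2=0, G3=1, G4=1 [stuck-at-1], G5=0, G6=0, G7=0 → 0 — eliminated
  G7 inverted output: G1=0, G2=0, G3=1, G4=0, G5=1, G6=0, G7=1 [inverted output] → 1 — matches
  G1 stuck-at-0: G1=0 [stuck-at-0], G2=0, G3=1, G4=0, G5=1, G6=0, G7=0 → 0 — eliminated
  G7 stuck-at-0: G1=0, G2=0, G3=1, G4=0, G5=1, G6=0, G7=0 [stuck-at-0] → 0 — eliminated
Only G7 inverted output reproduces the observed 1.

G7 inverted output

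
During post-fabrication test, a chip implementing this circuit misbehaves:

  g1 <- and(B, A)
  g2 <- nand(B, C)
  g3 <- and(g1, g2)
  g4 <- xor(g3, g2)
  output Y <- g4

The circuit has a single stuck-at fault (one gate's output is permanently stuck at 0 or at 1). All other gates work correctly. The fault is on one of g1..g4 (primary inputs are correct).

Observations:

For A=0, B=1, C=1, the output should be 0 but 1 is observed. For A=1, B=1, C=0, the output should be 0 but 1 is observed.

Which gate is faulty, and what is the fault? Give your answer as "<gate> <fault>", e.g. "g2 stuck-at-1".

g4 stuck-at-1

Fault-free values for test 1 (A=0, B=1, C=1): g1=0, g2=0, g3=0, g4=0, giving Y=0. Observed 1.
Test 1: faults giving observed 1 are {g2 stuck-at-1, g3 stuck-at-1, g4 stuck-at-1}.
Test 2 (A=1, B=1, C=0): fault-free g1=1, g2=1, g3=1, g4=0 → 0; observed 1. Eliminates g2 stuck-at-1, g3 stuck-at-1.
Only g4 stuck-at-1 is consistent with every test.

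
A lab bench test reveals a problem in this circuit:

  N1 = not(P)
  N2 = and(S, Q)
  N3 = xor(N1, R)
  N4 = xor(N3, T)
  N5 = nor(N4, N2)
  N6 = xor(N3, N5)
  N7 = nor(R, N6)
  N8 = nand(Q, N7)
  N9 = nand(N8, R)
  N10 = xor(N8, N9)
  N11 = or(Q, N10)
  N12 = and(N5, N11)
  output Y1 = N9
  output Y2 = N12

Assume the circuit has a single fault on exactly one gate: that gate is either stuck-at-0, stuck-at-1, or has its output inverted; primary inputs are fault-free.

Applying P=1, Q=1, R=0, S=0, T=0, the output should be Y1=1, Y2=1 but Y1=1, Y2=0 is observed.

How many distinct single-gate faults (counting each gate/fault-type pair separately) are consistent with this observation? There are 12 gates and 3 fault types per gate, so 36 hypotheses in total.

14

Fault-free: N1=0, N2=0, N3=0, N4=0, N5=1, N6=1, N7=0, N8=1, N9=1, N10=0, N11=1, N12=1 → Y1=1, Y2=1. Observed Y1=1, Y2=0.
  N1: stuck-at-1, inverted output ✓; others ✗
  N2: stuck-at-1, inverted output ✓; others ✗
  N3: stuck-at-1, inverted output ✓; others ✗
  N4: stuck-at-1, inverted output ✓; others ✗
  N5: stuck-at-0, inverted output ✓; others ✗
  N6: none of the 3 fault types match ✗
  N7: none of the 3 fault types match ✗
  N8: none of the 3 fault types match ✗
  N9: none of the 3 fault types match ✗
  N10: none of the 3 fault types match ✗
  N11: stuck-at-0, inverted output ✓; others ✗
  N12: stuck-at-0, inverted output ✓; others ✗
Consistent faults: {N1 stuck-at-1, N1 inverted output, N2 stuck-at-1, N2 inverted output, N3 stuck-at-1, N3 inverted output, N4 stuck-at-1, N4 inverted output, N5 stuck-at-0, N5 inverted output, N11 stuck-at-0, N11 inverted output, N12 stuck-at-0, N12 inverted output} — 14 in all.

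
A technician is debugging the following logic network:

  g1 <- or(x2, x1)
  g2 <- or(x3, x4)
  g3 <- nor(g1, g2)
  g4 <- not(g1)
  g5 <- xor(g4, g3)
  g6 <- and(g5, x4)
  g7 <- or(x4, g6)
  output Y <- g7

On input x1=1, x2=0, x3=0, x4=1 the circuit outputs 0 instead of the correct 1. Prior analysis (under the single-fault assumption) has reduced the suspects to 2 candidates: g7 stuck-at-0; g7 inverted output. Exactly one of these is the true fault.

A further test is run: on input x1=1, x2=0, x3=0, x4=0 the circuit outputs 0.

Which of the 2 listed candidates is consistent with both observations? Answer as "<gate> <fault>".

g7 stuck-at-0

Evaluate each candidate on input x1=1, x2=0, x3=0, x4=0:
  g7 stuck-at-0: g1=1, g2=0, g3=0, g4=0, g5=0, g6=0, g7=0 [stuck-at-0] → 0 — matches
  g7 inverted output: g1=1, g2=0, g3=0, g4=0, g5=0, g6=0, g7=1 [inverted output] → 1 — eliminated
Only g7 stuck-at-0 reproduces the observed 0.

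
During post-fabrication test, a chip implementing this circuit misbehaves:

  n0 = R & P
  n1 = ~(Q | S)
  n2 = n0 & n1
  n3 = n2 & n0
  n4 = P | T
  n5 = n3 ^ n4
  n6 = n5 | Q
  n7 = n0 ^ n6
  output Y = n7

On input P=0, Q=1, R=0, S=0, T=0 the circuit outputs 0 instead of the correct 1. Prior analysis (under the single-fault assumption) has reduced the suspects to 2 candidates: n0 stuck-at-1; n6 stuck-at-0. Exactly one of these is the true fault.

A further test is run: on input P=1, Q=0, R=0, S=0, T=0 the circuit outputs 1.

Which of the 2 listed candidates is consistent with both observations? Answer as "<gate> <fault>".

n0 stuck-at-1

Evaluate each candidate on input P=1, Q=0, R=0, S=0, T=0:
  n0 stuck-at-1: n0=1 [stuck-at-1], n1=1, n2=1, n3=1, n4=1, n5=0, n6=0, n7=1 → 1 — matches
  n6 stuck-at-0: n0=0, n1=1, n2=0, n3=0, n4=1, n5=1, n6=0 [stuck-at-0], n7=0 → 0 — eliminated
Only n0 stuck-at-1 reproduces the observed 1.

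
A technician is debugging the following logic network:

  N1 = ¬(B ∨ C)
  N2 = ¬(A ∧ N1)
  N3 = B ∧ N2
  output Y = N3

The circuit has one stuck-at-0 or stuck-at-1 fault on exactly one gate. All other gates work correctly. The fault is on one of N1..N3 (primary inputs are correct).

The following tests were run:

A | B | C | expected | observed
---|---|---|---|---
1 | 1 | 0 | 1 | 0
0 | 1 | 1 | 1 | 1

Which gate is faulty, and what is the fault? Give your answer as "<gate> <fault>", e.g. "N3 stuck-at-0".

N1 stuck-at-1

Fault-free values for test 1 (A=1, B=1, C=0): N1=0, N2=1, N3=1, giving Y=1. Observed 0.
Test 1: faults giving observed 0 are {N1 stuck-at-1, N2 stuck-at-0, N3 stuck-at-0}.
Test 2 (A=0, B=1, C=1): fault-free N1=0, N2=1, N3=1 → 1; observed 1. Eliminates N2 stuck-at-0, N3 stuck-at-0.
Only N1 stuck-at-1 is consistent with every test.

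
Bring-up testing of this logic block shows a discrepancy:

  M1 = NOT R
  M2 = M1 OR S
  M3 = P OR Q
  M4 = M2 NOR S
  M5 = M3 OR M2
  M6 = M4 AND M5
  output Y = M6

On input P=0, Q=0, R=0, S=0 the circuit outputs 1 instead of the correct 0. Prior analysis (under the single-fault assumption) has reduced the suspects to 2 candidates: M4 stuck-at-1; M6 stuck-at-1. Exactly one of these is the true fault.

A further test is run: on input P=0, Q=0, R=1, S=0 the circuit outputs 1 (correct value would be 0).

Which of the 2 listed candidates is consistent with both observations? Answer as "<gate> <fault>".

M6 stuck-at-1

Evaluate each candidate on input P=0, Q=0, R=1, S=0:
  M4 stuck-at-1: M1=0, M2=0, M3=0, M4=1 [stuck-at-1], M5=0, M6=0 → 0 — eliminated
  M6 stuck-at-1: M1=0, M2=0, M3=0, M4=1, M5=0, M6=1 [stuck-at-1] → 1 — matches
Only M6 stuck-at-1 reproduces the observed 1.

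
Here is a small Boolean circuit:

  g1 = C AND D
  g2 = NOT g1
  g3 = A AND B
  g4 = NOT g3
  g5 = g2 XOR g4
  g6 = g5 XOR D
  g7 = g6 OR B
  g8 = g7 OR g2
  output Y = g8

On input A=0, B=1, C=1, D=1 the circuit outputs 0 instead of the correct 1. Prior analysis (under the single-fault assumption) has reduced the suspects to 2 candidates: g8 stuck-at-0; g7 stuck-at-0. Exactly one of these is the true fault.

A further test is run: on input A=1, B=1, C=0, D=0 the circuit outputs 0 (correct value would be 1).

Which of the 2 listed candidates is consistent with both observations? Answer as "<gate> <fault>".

g8 stuck-at-0

Evaluate each candidate on input A=1, B=1, C=0, D=0:
  g8 stuck-at-0: g1=0, g2=1, g3=1, g4=0, g5=1, g6=1, g7=1, g8=0 [stuck-at-0] → 0 — matches
  g7 stuck-at-0: g1=0, g2=1, g3=1, g4=0, g5=1, g6=1, g7=0 [stuck-at-0], g8=1 → 1 — eliminated
Only g8 stuck-at-0 reproduces the observed 0.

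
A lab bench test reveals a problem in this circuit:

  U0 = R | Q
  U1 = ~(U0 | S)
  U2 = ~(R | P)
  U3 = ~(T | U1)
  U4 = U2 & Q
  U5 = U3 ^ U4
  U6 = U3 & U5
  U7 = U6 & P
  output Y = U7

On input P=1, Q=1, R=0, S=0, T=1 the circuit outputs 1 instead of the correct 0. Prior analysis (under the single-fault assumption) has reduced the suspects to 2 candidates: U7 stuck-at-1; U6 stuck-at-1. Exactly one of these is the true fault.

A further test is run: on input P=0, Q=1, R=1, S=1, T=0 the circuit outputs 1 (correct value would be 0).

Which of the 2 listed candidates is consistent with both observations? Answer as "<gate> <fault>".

U7 stuck-at-1

Evaluate each candidate on input P=0, Q=1, R=1, S=1, T=0:
  U7 stuck-at-1: U0=1, U1=0, U2=0, U3=1, U4=0, U5=1, U6=1, U7=1 [stuck-at-1] → 1 — matches
  U6 stuck-at-1: U0=1, U1=0, U2=0, U3=1, U4=0, U5=1, U6=1 [stuck-at-1], U7=0 → 0 — eliminated
Only U7 stuck-at-1 reproduces the observed 1.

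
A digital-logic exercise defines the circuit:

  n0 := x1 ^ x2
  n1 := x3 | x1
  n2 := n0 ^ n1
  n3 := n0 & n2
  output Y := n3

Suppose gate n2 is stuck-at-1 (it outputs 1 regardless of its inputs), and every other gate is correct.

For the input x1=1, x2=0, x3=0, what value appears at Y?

1

Propagate with n2 forced: n0=1, n1=1, n2=1 [stuck-at-1], n3=1.
So Y = 1. (Without the fault it would be 0.)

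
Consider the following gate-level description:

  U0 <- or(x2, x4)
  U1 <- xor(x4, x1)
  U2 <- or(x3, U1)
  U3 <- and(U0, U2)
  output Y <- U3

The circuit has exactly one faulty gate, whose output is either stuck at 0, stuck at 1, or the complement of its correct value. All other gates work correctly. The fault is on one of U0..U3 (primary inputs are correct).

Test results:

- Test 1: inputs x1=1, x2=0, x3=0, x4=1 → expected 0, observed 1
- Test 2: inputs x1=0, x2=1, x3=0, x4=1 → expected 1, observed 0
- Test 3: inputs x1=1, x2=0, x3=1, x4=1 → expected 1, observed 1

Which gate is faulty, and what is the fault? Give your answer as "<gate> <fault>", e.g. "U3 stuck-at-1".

Fault-free values for test 1 (x1=1, x2=0, x3=0, x4=1): U0=1, U1=0, U2=0, U3=0, giving Y=0. Observed 1.
Test 1: faults giving observed 1 are {U1 stuck-at-1, U1 inverted output, U2 stuck-at-1, U2 inverted output, U3 stuck-at-1, U3 inverted output}.
Test 2 (x1=0, x2=1, x3=0, x4=1): fault-free U0=1, U1=1, U2=1, U3=1 → 1; observed 0. Eliminates U1 stuck-at-1, U2 stuck-at-1, U3 stuck-at-1.
Test 3 (x1=1, x2=0, x3=1, x4=1): fault-free U0=1, U1=0, U2=1, U3=1 → 1; observed 1. Eliminates U2 inverted output, U3 inverted output.
Only U1 inverted output is consistent with every test.

U1 inverted output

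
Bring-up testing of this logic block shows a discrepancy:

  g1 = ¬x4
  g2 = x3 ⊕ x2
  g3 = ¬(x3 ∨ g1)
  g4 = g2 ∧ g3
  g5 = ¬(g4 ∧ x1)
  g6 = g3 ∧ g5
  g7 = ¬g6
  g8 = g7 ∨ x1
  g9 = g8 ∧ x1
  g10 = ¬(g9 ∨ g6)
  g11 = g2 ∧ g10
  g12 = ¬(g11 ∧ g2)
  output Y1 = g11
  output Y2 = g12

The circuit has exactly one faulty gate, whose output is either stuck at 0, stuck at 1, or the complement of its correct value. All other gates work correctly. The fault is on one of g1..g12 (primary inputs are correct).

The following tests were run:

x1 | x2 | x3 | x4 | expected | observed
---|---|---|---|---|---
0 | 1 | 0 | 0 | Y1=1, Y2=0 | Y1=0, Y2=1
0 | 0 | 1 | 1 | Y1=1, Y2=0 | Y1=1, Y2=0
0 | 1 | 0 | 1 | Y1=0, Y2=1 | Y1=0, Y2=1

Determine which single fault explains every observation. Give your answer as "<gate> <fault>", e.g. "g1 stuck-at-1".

Fault-free values for test 1 (x1=0, x2=1, x3=0, x4=0): g1=1, g2=1, g3=0, g4=0, g5=1, g6=0, g7=1, g8=1, g9=0, g10=1, g11=1, g12=0, giving Y1=1, Y2=0. Observed Y1=0, Y2=1.
Test 1: faults giving observed Y1=0, Y2=1 are {g1 stuck-at-0, g1 inverted output, g2 stuck-at-0, g2 inverted output, g3 stuck-at-1, g3 inverted output, g6 stuck-at-1, g6 inverted output, g9 stuck-at-1, g9 inverted output, g10 stuck-at-0, g10 inverted output, g11 stuck-at-0, g11 inverted output}.
Test 2 (x1=0, x2=0, x3=1, x4=1): fault-free g1=0, g2=1, g3=0, g4=0, g5=1, g6=0, g7=1, g8=1, g9=0, g10=1, g11=1, g12=0 → Y1=1, Y2=0; observed Y1=1, Y2=0. Eliminates g2 stuck-at-0, g2 inverted output, g3 stuck-at-1, g3 inverted output, g6 stuck-at-1, g6 inverted output, g9 stuck-at-1, g9 inverted output, g10 stuck-at-0, g10 inverted output, g11 stuck-at-0, g11 inverted output.
Test 3 (x1=0, x2=1, x3=0, x4=1): fault-free g1=0, g2=1, g3=1, g4=1, g5=1, g6=1, g7=0, g8=0, g9=0, g10=0, g11=0, g12=1 → Y1=0, Y2=1; observed Y1=0, Y2=1. Eliminates g1 inverted output.
Only g1 stuck-at-0 is consistent with every test.

g1 stuck-at-0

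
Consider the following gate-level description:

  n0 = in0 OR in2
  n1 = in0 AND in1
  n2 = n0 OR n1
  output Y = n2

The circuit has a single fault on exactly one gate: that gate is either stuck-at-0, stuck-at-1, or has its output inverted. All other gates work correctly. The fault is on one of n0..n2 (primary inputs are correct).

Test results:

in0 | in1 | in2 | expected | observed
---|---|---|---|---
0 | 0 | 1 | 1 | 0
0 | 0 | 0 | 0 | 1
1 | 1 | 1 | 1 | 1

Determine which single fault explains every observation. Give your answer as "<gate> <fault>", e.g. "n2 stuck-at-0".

Fault-free values for test 1 (in0=0, in1=0, in2=1): n0=1, n1=0, n2=1, giving Y=1. Observed 0.
Test 1: faults giving observed 0 are {n0 stuck-at-0, n0 inverted output, n2 stuck-at-0, n2 inverted output}.
Test 2 (in0=0, in1=0, in2=0): fault-free n0=0, n1=0, n2=0 → 0; observed 1. Eliminates n0 stuck-at-0, n2 stuck-at-0.
Test 3 (in0=1, in1=1, in2=1): fault-free n0=1, n1=1, n2=1 → 1; observed 1. Eliminates n2 inverted output.
Only n0 inverted output is consistent with every test.

n0 inverted output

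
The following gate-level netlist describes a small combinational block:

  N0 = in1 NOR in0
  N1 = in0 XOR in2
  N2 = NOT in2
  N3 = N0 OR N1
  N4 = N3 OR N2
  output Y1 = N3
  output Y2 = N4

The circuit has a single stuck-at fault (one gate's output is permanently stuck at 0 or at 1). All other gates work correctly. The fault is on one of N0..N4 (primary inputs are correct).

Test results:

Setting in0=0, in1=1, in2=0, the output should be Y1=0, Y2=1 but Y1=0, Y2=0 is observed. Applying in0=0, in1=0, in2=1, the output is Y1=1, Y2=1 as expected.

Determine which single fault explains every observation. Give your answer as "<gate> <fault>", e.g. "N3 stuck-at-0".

Fault-free values for test 1 (in0=0, in1=1, in2=0): N0=0, N1=0, N2=1, N3=0, N4=1, giving Y1=0, Y2=1. Observed Y1=0, Y2=0.
Test 1: faults giving observed Y1=0, Y2=0 are {N2 stuck-at-0, N4 stuck-at-0}.
Test 2 (in0=0, in1=0, in2=1): fault-free N0=1, N1=1, N2=0, N3=1, N4=1 → Y1=1, Y2=1; observed Y1=1, Y2=1. Eliminates N4 stuck-at-0.
Only N2 stuck-at-0 is consistent with every test.

N2 stuck-at-0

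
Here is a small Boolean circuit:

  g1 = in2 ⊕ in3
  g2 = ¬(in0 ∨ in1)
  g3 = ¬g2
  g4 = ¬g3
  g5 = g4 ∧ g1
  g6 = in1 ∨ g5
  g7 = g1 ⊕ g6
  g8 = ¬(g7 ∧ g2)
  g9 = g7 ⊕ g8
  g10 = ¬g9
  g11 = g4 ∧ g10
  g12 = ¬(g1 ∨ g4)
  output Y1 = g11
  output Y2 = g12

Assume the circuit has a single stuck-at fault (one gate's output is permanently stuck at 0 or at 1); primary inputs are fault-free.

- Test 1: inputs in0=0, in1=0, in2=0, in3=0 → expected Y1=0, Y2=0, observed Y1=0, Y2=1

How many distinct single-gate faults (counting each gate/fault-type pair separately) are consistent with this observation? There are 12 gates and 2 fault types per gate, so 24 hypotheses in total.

Fault-free: g1=0, g2=1, g3=0, g4=1, g5=0, g6=0, g7=0, g8=1, g9=1, g10=0, g11=0, g12=0 → Y1=0, Y2=0. Observed Y1=0, Y2=1.
  g1: none of the 2 fault types match ✗
  g2: stuck-at-0 ✓; others ✗
  g3: stuck-at-1 ✓; others ✗
  g4: stuck-at-0 ✓; others ✗
  g5: none of the 2 fault types match ✗
  g6: none of the 2 fault types match ✗
  g7: none of the 2 fault types match ✗
  g8: none of the 2 fault types match ✗
  g9: none of the 2 fault types match ✗
  g10: none of the 2 fault types match ✗
  g11: none of the 2 fault types match ✗
  g12: stuck-at-1 ✓; others ✗
Consistent faults: {g2 stuck-at-0, g3 stuck-at-1, g4 stuck-at-0, g12 stuck-at-1} — 4 in all.

4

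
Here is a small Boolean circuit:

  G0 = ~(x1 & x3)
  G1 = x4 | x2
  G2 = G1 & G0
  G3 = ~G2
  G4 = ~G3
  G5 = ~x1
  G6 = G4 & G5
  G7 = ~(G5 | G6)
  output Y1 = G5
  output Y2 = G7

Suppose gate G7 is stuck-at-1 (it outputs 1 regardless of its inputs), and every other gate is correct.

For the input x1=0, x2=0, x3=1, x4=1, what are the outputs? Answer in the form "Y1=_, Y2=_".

Propagate with G7 forced: G0=1, G1=1, G2=1, G3=0, G4=1, G5=1, G6=1, G7=1 [stuck-at-1].
So the outputs are Y1=1, Y2=1. (Without the fault they would be Y1=1, Y2=0.)

Y1=1, Y2=1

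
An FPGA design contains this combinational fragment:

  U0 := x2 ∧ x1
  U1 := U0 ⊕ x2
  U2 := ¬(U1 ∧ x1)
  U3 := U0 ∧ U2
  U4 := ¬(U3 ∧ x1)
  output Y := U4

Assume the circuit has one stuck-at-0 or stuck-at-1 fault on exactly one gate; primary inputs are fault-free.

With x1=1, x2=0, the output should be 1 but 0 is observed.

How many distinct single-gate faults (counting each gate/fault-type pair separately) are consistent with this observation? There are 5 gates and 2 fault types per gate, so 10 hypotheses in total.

2

Fault-free: U0=0, U1=0, U2=1, U3=0, U4=1 → 1. Observed 0.
  U0 stuck-at-0: output 1 ✗
  U0 stuck-at-1: output 1 ✗
  U1 stuck-at-0: output 1 ✗
  U1 stuck-at-1: output 1 ✗
  U2 stuck-at-0: output 1 ✗
  U2 stuck-at-1: output 1 ✗
  U3 stuck-at-0: output 1 ✗
  U3 stuck-at-1: output 0 ✓
  U4 stuck-at-0: output 0 ✓
  U4 stuck-at-1: output 1 ✗
Consistent faults: {U3 stuck-at-1, U4 stuck-at-0} — 2 in all.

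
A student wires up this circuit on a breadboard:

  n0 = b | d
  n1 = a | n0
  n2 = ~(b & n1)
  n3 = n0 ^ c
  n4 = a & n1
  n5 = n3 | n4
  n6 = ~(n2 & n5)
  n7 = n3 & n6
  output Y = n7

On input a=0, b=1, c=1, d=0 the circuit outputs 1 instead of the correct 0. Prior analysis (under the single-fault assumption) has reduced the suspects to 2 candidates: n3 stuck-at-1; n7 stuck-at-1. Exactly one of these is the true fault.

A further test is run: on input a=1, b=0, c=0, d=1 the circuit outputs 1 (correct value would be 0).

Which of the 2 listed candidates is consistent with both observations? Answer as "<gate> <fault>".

Evaluate each candidate on input a=1, b=0, c=0, d=1:
  n3 stuck-at-1: n0=1, n1=1, n2=1, n3=1 [stuck-at-1], n4=1, n5=1, n6=0, n7=0 → 0 — eliminated
  n7 stuck-at-1: n0=1, n1=1, n2=1, n3=1, n4=1, n5=1, n6=0, n7=1 [stuck-at-1] → 1 — matches
Only n7 stuck-at-1 reproduces the observed 1.

n7 stuck-at-1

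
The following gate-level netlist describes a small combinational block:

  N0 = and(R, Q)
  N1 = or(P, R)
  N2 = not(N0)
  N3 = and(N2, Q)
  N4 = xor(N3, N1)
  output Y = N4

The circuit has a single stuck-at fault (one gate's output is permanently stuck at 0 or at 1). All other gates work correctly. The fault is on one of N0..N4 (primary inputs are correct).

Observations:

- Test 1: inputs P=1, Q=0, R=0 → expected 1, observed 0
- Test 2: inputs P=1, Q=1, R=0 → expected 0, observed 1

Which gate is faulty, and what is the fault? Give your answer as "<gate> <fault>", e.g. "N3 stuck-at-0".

Fault-free values for test 1 (P=1, Q=0, R=0): N0=0, N1=1, N2=1, N3=0, N4=1, giving Y=1. Observed 0.
Test 1: faults giving observed 0 are {N1 stuck-at-0, N3 stuck-at-1, N4 stuck-at-0}.
Test 2 (P=1, Q=1, R=0): fault-free N0=0, N1=1, N2=1, N3=1, N4=0 → 0; observed 1. Eliminates N3 stuck-at-1, N4 stuck-at-0.
Only N1 stuck-at-0 is consistent with every test.

N1 stuck-at-0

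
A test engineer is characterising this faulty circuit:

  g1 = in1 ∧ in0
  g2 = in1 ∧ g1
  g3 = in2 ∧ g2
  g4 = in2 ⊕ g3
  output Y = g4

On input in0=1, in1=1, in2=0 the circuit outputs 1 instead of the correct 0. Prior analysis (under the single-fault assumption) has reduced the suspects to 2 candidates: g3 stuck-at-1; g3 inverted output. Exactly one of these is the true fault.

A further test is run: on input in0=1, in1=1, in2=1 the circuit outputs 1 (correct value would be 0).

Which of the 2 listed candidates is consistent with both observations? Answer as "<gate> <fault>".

g3 inverted output

Evaluate each candidate on input in0=1, in1=1, in2=1:
  g3 stuck-at-1: g1=1, g2=1, g3=1 [stuck-at-1], g4=0 → 0 — eliminated
  g3 inverted output: g1=1, g2=1, g3=0 [inverted output], g4=1 → 1 — matches
Only g3 inverted output reproduces the observed 1.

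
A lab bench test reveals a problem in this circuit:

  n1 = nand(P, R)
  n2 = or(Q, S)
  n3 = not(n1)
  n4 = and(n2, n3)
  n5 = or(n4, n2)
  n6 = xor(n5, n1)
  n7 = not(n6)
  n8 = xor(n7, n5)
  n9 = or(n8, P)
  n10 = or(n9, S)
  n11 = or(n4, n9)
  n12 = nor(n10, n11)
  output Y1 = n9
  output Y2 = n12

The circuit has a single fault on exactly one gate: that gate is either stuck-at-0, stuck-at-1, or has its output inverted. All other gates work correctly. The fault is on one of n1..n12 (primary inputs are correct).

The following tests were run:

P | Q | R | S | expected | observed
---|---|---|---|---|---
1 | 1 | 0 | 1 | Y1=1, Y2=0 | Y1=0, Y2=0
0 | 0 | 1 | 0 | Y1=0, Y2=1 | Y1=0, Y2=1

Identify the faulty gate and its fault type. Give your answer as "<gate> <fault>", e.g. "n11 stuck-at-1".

n9 stuck-at-0

Fault-free values for test 1 (P=1, Q=1, R=0, S=1): n1=1, n2=1, n3=0, n4=0, n5=1, n6=0, n7=1, n8=0, n9=1, n10=1, n11=1, n12=0, giving Y1=1, Y2=0. Observed Y1=0, Y2=0.
Test 1: faults giving observed Y1=0, Y2=0 are {n9 stuck-at-0, n9 inverted output}.
Test 2 (P=0, Q=0, R=1, S=0): fault-free n1=1, n2=0, n3=0, n4=0, n5=0, n6=1, n7=0, n8=0, n9=0, n10=0, n11=0, n12=1 → Y1=0, Y2=1; observed Y1=0, Y2=1. Eliminates n9 inverted output.
Only n9 stuck-at-0 is consistent with every test.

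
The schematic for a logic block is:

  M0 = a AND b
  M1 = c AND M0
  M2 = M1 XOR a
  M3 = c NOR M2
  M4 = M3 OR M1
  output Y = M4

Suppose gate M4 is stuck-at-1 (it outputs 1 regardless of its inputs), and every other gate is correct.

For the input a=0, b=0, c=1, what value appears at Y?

1

Propagate with M4 forced: M0=0, M1=0, M2=0, M3=0, M4=1 [stuck-at-1].
So Y = 1. (Without the fault it would be 0.)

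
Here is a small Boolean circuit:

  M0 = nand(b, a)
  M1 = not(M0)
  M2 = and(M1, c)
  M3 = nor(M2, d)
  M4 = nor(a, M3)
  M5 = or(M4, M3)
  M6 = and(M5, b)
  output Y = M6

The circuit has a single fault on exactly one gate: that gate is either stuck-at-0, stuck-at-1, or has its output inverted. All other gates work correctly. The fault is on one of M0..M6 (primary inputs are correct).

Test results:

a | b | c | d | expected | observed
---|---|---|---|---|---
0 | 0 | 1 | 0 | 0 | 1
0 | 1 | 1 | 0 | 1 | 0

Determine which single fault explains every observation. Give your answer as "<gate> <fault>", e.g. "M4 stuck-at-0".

Fault-free values for test 1 (a=0, b=0, c=1, d=0): M0=1, M1=0, M2=0, M3=1, M4=0, M5=1, M6=0, giving Y=0. Observed 1.
Test 1: faults giving observed 1 are {M6 stuck-at-1, M6 inverted output}.
Test 2 (a=0, b=1, c=1, d=0): fault-free M0=1, M1=0, M2=0, M3=1, M4=0, M5=1, M6=1 → 1; observed 0. Eliminates M6 stuck-at-1.
Only M6 inverted output is consistent with every test.

M6 inverted output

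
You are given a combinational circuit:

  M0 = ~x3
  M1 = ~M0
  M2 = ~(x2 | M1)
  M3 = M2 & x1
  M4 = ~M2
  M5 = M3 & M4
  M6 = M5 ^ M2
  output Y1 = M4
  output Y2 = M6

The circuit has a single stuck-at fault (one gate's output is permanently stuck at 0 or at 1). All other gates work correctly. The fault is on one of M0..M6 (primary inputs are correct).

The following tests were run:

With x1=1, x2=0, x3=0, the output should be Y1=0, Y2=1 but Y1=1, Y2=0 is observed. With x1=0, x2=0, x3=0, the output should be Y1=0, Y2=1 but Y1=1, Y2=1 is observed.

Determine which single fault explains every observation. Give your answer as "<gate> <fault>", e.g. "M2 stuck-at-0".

Fault-free values for test 1 (x1=1, x2=0, x3=0): M0=1, M1=0, M2=1, M3=1, M4=0, M5=0, M6=1, giving Y1=0, Y2=1. Observed Y1=1, Y2=0.
Test 1: faults giving observed Y1=1, Y2=0 are {M0 stuck-at-0, M1 stuck-at-1, M2 stuck-at-0, M4 stuck-at-1}.
Test 2 (x1=0, x2=0, x3=0): fault-free M0=1, M1=0, M2=1, M3=0, M4=0, M5=0, M6=1 → Y1=0, Y2=1; observed Y1=1, Y2=1. Eliminates M0 stuck-at-0, M1 stuck-at-1, M2 stuck-at-0.
Only M4 stuck-at-1 is consistent with every test.

M4 stuck-at-1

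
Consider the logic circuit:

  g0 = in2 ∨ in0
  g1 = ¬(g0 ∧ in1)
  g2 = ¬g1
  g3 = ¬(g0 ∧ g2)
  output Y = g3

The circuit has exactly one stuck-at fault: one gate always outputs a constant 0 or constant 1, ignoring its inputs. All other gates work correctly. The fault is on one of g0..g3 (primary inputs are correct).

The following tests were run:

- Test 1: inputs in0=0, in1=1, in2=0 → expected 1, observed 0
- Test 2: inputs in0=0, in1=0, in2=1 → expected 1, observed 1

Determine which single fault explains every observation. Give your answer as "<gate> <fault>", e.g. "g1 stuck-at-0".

g0 stuck-at-1

Fault-free values for test 1 (in0=0, in1=1, in2=0): g0=0, g1=1, g2=0, g3=1, giving Y=1. Observed 0.
Test 1: faults giving observed 0 are {g0 stuck-at-1, g3 stuck-at-0}.
Test 2 (in0=0, in1=0, in2=1): fault-free g0=1, g1=1, g2=0, g3=1 → 1; observed 1. Eliminates g3 stuck-at-0.
Only g0 stuck-at-1 is consistent with every test.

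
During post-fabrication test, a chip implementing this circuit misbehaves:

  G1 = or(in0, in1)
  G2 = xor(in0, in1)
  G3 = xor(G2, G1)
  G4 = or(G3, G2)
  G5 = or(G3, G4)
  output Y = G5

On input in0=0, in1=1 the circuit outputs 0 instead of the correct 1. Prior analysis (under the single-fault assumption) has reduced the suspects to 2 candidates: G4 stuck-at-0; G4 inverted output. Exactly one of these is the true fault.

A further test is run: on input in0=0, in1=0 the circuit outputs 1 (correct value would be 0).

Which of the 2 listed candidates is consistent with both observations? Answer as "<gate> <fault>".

G4 inverted output

Evaluate each candidate on input in0=0, in1=0:
  G4 stuck-at-0: G1=0, G2=0, G3=0, G4=0 [stuck-at-0], G5=0 → 0 — eliminated
  G4 inverted output: G1=0, G2=0, G3=0, G4=1 [inverted output], G5=1 → 1 — matches
Only G4 inverted output reproduces the observed 1.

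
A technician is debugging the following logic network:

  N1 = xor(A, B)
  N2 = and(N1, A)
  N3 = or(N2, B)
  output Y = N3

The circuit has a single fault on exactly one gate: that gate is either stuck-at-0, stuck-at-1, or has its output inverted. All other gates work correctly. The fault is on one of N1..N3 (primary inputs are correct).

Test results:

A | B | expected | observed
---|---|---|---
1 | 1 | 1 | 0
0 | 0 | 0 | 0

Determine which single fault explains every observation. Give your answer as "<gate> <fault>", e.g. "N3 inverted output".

Fault-free values for test 1 (A=1, B=1): N1=0, N2=0, N3=1, giving Y=1. Observed 0.
Test 1: faults giving observed 0 are {N3 stuck-at-0, N3 inverted output}.
Test 2 (A=0, B=0): fault-free N1=0, N2=0, N3=0 → 0; observed 0. Eliminates N3 inverted output.
Only N3 stuck-at-0 is consistent with every test.

N3 stuck-at-0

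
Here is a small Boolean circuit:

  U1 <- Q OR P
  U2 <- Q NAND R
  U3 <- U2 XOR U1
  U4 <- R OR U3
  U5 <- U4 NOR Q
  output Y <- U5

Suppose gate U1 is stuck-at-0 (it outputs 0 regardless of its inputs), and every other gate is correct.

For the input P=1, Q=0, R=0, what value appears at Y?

Propagate with U1 forced: U1=0 [stuck-at-0], U2=1, U3=1, U4=1, U5=0.
So Y = 0. (Without the fault it would be 1.)

0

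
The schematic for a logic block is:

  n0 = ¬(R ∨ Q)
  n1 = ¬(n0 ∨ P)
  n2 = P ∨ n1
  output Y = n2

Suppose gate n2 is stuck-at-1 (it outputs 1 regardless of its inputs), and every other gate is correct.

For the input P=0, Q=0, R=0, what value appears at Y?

Propagate with n2 forced: n0=1, n1=0, n2=1 [stuck-at-1].
So Y = 1. (Without the fault it would be 0.)

1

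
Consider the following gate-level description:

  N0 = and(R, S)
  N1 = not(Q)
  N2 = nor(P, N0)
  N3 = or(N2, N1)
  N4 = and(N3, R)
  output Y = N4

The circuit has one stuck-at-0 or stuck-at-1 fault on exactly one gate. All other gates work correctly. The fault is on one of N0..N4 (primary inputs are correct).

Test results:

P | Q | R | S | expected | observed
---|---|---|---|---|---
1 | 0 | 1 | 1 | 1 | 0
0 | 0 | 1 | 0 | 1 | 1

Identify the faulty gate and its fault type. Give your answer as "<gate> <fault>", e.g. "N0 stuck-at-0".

N1 stuck-at-0

Fault-free values for test 1 (P=1, Q=0, R=1, S=1): N0=1, N1=1, N2=0, N3=1, N4=1, giving Y=1. Observed 0.
Test 1: faults giving observed 0 are {N1 stuck-at-0, N3 stuck-at-0, N4 stuck-at-0}.
Test 2 (P=0, Q=0, R=1, S=0): fault-free N0=0, N1=1, N2=1, N3=1, N4=1 → 1; observed 1. Eliminates N3 stuck-at-0, N4 stuck-at-0.
Only N1 stuck-at-0 is consistent with every test.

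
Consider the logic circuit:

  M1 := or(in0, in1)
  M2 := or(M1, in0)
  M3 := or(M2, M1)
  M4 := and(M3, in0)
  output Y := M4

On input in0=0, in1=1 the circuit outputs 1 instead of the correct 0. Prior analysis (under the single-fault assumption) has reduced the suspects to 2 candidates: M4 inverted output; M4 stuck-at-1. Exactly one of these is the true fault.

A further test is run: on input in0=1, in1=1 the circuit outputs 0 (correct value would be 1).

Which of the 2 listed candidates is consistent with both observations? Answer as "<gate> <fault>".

Evaluate each candidate on input in0=1, in1=1:
  M4 inverted output: M1=1, M2=1, M3=1, M4=0 [inverted output] → 0 — matches
  M4 stuck-at-1: M1=1, M2=1, M3=1, M4=1 [stuck-at-1] → 1 — eliminated
Only M4 inverted output reproduces the observed 0.

M4 inverted output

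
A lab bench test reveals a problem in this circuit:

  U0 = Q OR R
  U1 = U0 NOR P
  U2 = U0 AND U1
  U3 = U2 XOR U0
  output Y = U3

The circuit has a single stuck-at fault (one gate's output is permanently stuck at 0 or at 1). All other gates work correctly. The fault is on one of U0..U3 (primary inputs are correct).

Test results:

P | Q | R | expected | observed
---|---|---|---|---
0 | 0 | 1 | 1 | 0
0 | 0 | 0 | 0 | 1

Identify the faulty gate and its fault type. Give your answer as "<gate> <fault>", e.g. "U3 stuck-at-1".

U2 stuck-at-1

Fault-free values for test 1 (P=0, Q=0, R=1): U0=1, U1=0, U2=0, U3=1, giving Y=1. Observed 0.
Test 1: faults giving observed 0 are {U0 stuck-at-0, U1 stuck-at-1, U2 stuck-at-1, U3 stuck-at-0}.
Test 2 (P=0, Q=0, R=0): fault-free U0=0, U1=1, U2=0, U3=0 → 0; observed 1. Eliminates U0 stuck-at-0, U1 stuck-at-1, U3 stuck-at-0.
Only U2 stuck-at-1 is consistent with every test.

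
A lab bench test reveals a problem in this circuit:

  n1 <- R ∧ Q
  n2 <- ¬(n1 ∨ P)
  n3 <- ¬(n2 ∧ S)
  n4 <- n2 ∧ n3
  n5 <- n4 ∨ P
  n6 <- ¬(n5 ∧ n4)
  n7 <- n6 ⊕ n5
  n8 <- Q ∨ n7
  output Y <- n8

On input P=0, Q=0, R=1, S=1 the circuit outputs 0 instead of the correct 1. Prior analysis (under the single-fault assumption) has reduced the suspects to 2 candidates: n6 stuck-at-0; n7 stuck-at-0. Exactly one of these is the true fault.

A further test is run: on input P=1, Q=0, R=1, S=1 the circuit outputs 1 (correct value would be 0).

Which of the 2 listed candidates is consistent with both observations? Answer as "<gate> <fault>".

Evaluate each candidate on input P=1, Q=0, R=1, S=1:
  n6 stuck-at-0: n1=0, n2=0, n3=1, n4=0, n5=1, n6=0 [stuck-at-0], n7=1, n8=1 → 1 — matches
  n7 stuck-at-0: n1=0, n2=0, n3=1, n4=0, n5=1, n6=1, n7=0 [stuck-at-0], n8=0 → 0 — eliminated
Only n6 stuck-at-0 reproduces the observed 1.

n6 stuck-at-0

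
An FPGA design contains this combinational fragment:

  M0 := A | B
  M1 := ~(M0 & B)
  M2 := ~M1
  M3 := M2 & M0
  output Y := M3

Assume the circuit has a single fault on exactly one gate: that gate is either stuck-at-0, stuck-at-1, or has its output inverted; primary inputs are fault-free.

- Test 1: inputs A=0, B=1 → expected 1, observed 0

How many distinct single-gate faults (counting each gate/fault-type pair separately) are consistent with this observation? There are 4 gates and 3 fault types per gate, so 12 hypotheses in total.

Fault-free: M0=1, M1=0, M2=1, M3=1 → 1. Observed 0.
  M0 stuck-at-0: output 0 ✓
  M0 stuck-at-1: output 1 ✗
  M0 inverted output: output 0 ✓
  M1 stuck-at-0: output 1 ✗
  M1 stuck-at-1: output 0 ✓
  M1 inverted output: output 0 ✓
  M2 stuck-at-0: output 0 ✓
  M2 stuck-at-1: output 1 ✗
  M2 inverted output: output 0 ✓
  M3 stuck-at-0: output 0 ✓
  M3 stuck-at-1: output 1 ✗
  M3 inverted output: output 0 ✓
Consistent faults: {M0 stuck-at-0, M0 inverted output, M1 stuck-at-1, M1 inverted output, M2 stuck-at-0, M2 inverted output, M3 stuck-at-0, M3 inverted output} — 8 in all.

8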